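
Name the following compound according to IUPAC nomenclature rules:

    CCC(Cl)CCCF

4-chloro-1-fluorohexane

The longest continuous carbon chain has 6 atoms, so the parent hydride is hexane.
The numbering direction is chosen so that the substituent locant set {1,4} is lower than {3,6} at the first point of difference.
That gives a chloro group at C-4; a fluoro group at C-1.
Substituent prefixes are cited in alphabetical order (multiplying prefixes like di-/tri- are ignored for ordering).
Assembling the pieces gives 4-chloro-1-fluorohexane.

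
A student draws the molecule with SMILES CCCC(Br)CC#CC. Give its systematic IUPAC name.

The longest chain bearing the multiple bond is 8 carbons long (octane).
A C≡C triple bond in the chain gives the infix -yne-.
Number the chain so that numbering from this end puts the triple bond at C-2 rather than C-6.
With this numbering: the triple bond between C-2 and C-3; a bromo group at C-5.
Assembling the pieces gives 5-bromooct-2-yne.

5-bromooct-2-yne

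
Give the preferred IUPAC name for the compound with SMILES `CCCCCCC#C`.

Counting along the main chain through the multiple bond gives 8 carbons: the parent is octane.
A C≡C triple bond in the chain gives the infix -yne-.
Choose the numbering such that numbering from this end puts the triple bond at C-1 rather than C-7.
That gives the triple bond between C-1 and C-2.
Assembling the pieces gives oct-1-yne.

oct-1-yne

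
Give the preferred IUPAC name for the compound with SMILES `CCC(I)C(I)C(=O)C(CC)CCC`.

The longest chain bearing the carbonyl is 9 carbons long (nonane).
The highest-priority functional group is a ketone (C=O on an internal carbon), so the name ends in -one.
The numbering direction is chosen so that the substituent locant set {3,4,6} is lower than {4,6,7} at the first point of difference.
With this numbering: the carbonyl at C-5; an ethyl group at C-6; iodo groups at C-3 and C-4.
Prefixes are listed alphabetically: ethyl, iodo.
Assembling the pieces gives 6-ethyl-3,4-diiodononan-5-one.

6-ethyl-3,4-diiodononan-5-one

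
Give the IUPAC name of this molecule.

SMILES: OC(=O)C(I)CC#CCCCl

7-chloro-2-iodohept-4-ynoic acid

The longest carbon chain that includes the –COOH group and the multiple bond has 7 carbons, so the parent hydride is heptane.
A carboxylic acid (terminal –COOH) is the principal characteristic group, giving the suffix -oic acid.
The chain contains a C≡C triple bond, so the unsaturation ending is -yne.
The numbering direction is chosen so that the carboxylic acid carbon is C-1 by definition.
This places the triple bond between C-4 and C-5; a chloro group at C-7; an iodo group at C-2.
Prefixes are listed alphabetically: chloro, iodo.
Assembling the pieces gives 7-chloro-2-iodohept-4-ynoic acid.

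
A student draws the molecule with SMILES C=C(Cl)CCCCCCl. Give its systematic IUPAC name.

The longest chain bearing the multiple bond is 7 carbons long (heptane).
The chain contains a C=C double bond, so the unsaturation ending is -ene.
Choose the numbering such that numbering from this end puts the double bond at C-1 rather than C-6.
This places the double bond between C-1 and C-2; chloro groups at C-2 and C-7.
Assembling the pieces gives 2,7-dichlorohept-1-ene.

2,7-dichlorohept-1-ene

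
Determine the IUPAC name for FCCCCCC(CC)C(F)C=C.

4-ethyl-3,9-difluoronon-1-ene

The longest chain bearing the multiple bond is 9 carbons long (nonane).
The chain contains a C=C double bond, so the unsaturation ending is -ene.
Choose the numbering such that numbering from this end puts the double bond at C-1 rather than C-8.
That gives the double bond between C-1 and C-2; an ethyl group at C-4; fluoro groups at C-3 and C-9.
Substituent prefixes are cited in alphabetical order (multiplying prefixes like di-/tri- are ignored for ordering).
Putting it together: 4-ethyl-3,9-difluoronon-1-ene.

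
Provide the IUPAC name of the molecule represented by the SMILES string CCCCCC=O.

Counting along the main chain through the –CHO group gives 6 carbons: the parent is hexane.
The principal characteristic group is an aldehyde (terminal –CHO), named with the suffix -al.
Number the chain so that the aldehyde carbon is C-1 by definition.
Assembling the pieces gives hexanal.

hexanal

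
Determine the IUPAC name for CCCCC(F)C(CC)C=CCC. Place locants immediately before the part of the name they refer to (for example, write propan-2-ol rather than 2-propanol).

5-ethyl-6-fluorodec-3-ene

The longest chain bearing the multiple bond is 10 carbons long (decane).
The chain contains a C=C double bond, so the unsaturation ending is -ene.
The numbering direction is chosen so that numbering from this end puts the double bond at C-3 rather than C-7.
That gives the double bond between C-3 and C-4; an ethyl group at C-5; a fluoro group at C-6.
Substituent prefixes are cited in alphabetical order (multiplying prefixes like di-/tri- are ignored for ordering).
The name is 5-ethyl-6-fluorodec-3-ene.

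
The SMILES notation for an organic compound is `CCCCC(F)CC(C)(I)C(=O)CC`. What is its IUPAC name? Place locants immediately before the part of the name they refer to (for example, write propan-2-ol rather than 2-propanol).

6-fluoro-4-iodo-4-methyldecan-3-one

Counting along the main chain through the carbonyl gives 10 carbons: the parent is decane.
The principal characteristic group is a ketone (C=O on an internal carbon), named with the suffix -one.
Number the chain so that numbering from this end puts the carbonyl group at C-3 rather than C-8.
With this numbering: the carbonyl at C-3; a fluoro group at C-6; an iodo group at C-4; a methyl group at C-4.
The substituents are ordered alphabetically, ignoring any di-/tri- multipliers.
The name is 6-fluoro-4-iodo-4-methyldecan-3-one.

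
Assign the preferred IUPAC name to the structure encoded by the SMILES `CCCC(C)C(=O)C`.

3-methylhexan-2-one

The longest chain bearing the carbonyl is 6 carbons long (hexane).
A ketone (C=O on an internal carbon) is the principal characteristic group, giving the suffix -one.
Choose the numbering such that numbering from this end puts the carbonyl group at C-2 rather than C-5.
That gives the carbonyl at C-2; a methyl group at C-3.
Assembling the pieces gives 3-methylhexan-2-one.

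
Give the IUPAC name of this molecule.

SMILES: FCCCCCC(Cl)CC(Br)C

8-bromo-6-chloro-1-fluorononane

The longest carbon chain is 9 atoms: the parent is nonane.
Number the chain so that the substituent locant set {1,6,8} is lower than {2,4,9} at the first point of difference.
With this numbering: a bromo group at C-8; a chloro group at C-6; a fluoro group at C-1.
Substituent prefixes are cited in alphabetical order (multiplying prefixes like di-/tri- are ignored for ordering).
Assembling the pieces gives 8-bromo-6-chloro-1-fluorononane.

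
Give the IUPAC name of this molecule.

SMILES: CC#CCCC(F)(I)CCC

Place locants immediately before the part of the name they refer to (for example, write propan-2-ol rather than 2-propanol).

6-fluoro-6-iodonon-2-yne

The longest chain bearing the multiple bond is 9 carbons long (nonane).
The chain contains a C≡C triple bond, so the unsaturation ending is -yne.
The numbering direction is chosen so that numbering from this end puts the triple bond at C-2 rather than C-7.
This places the triple bond between C-2 and C-3; a fluoro group at C-6; an iodo group at C-6.
The substituents are ordered alphabetically, ignoring any di-/tri- multipliers.
Putting it together: 6-fluoro-6-iodonon-2-yne.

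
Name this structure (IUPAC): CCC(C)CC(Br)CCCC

5-bromo-3-methylnonane

The longest carbon chain is 9 atoms: the parent is nonane.
Choose the numbering such that the substituent locant set {3,5} is lower than {5,7} at the first point of difference.
With this numbering: a bromo group at C-5; a methyl group at C-3.
Prefixes are listed alphabetically: bromo, methyl.
The name is 5-bromo-3-methylnonane.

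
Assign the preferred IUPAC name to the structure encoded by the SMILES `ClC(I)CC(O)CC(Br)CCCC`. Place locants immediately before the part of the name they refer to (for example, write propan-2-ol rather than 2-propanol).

The longest carbon chain that includes the –OH group has 9 carbons, so the parent hydride is nonane.
The principal characteristic group is an alcohol (–OH), named with the suffix -ol.
Choose the numbering such that numbering from this end puts the hydroxyl group at C-3 rather than C-7.
With this numbering: the hydroxyl at C-3; a bromo group at C-5; a chloro group at C-1; an iodo group at C-1.
Substituent prefixes are cited in alphabetical order (multiplying prefixes like di-/tri- are ignored for ordering).
Putting it together: 5-bromo-1-chloro-1-iodononan-3-ol.

5-bromo-1-chloro-1-iodononan-3-ol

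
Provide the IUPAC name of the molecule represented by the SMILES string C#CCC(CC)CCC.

4-ethylhept-1-yne

Counting along the main chain through the multiple bond gives 7 carbons: the parent is heptane.
The chain contains a C≡C triple bond, so the unsaturation ending is -yne.
Choose the numbering such that numbering from this end puts the triple bond at C-1 rather than C-6.
This places the triple bond between C-1 and C-2; an ethyl group at C-4.
The name is 4-ethylhept-1-yne.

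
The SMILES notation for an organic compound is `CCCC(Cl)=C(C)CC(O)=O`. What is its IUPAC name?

The longest chain bearing the –COOH group and the multiple bond is 7 carbons long (heptane).
The principal characteristic group is a carboxylic acid (terminal –COOH), named with the suffix -oic acid.
The chain contains a C=C double bond, so the unsaturation ending is -ene.
The numbering direction is chosen so that the carboxylic acid carbon is C-1 by definition.
With this numbering: the double bond between C-3 and C-4; a chloro group at C-4; a methyl group at C-3.
The substituents are ordered alphabetically, ignoring any di-/tri- multipliers.
Assembling the pieces gives 4-chloro-3-methylhept-3-enoic acid.

4-chloro-3-methylhept-3-enoic acid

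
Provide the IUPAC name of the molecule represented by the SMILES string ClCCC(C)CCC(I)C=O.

7-chloro-2-iodo-5-methylheptanal

Counting along the main chain through the –CHO group gives 7 carbons: the parent is heptane.
An aldehyde (terminal –CHO) is the principal characteristic group, giving the suffix -al.
Choose the numbering such that the aldehyde carbon is C-1 by definition.
That gives a chloro group at C-7; an iodo group at C-2; a methyl group at C-5.
Substituent prefixes are cited in alphabetical order (multiplying prefixes like di-/tri- are ignored for ordering).
Putting it together: 7-chloro-2-iodo-5-methylheptanal.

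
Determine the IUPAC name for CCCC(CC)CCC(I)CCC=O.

7-ethyl-4-iododecanal

Counting along the main chain through the –CHO group gives 10 carbons: the parent is decane.
The principal characteristic group is an aldehyde (terminal –CHO), named with the suffix -al.
The numbering direction is chosen so that the aldehyde carbon is C-1 by definition.
That gives an ethyl group at C-7; an iodo group at C-4.
Substituent prefixes are cited in alphabetical order (multiplying prefixes like di-/tri- are ignored for ordering).
Putting it together: 7-ethyl-4-iododecanal.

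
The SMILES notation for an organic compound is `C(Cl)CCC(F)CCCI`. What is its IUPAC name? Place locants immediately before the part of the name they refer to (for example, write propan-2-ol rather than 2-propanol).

The parent chain contains 7 carbons (heptane).
The numbering direction is chosen so that the locant sets are identical either way, so the alphabetically earlier chloro substituent takes the lower locant (1 rather than 7).
This places a chloro group at C-1; a fluoro group at C-4; an iodo group at C-7.
Prefixes are listed alphabetically: chloro, fluoro, iodo.
The name is 1-chloro-4-fluoro-7-iodoheptane.

1-chloro-4-fluoro-7-iodoheptane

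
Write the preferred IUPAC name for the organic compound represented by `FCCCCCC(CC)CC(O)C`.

4-ethyl-9-fluorononan-2-ol

Counting along the main chain through the –OH group gives 9 carbons: the parent is nonane.
The principal characteristic group is an alcohol (–OH), named with the suffix -ol.
Choose the numbering such that numbering from this end puts the hydroxyl group at C-2 rather than C-8.
With this numbering: the hydroxyl at C-2; an ethyl group at C-4; a fluoro group at C-9.
Substituent prefixes are cited in alphabetical order (multiplying prefixes like di-/tri- are ignored for ordering).
The name is 4-ethyl-9-fluorononan-2-ol.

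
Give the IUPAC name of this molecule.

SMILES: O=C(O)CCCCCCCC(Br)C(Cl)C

The longest carbon chain that includes the –COOH group has 11 carbons, so the parent hydride is undecane.
The highest-priority functional group is a carboxylic acid (terminal –COOH), so the name ends in -oic acid.
Number the chain so that the carboxylic acid carbon is C-1 by definition.
That gives a bromo group at C-9; a chloro group at C-10.
Substituent prefixes are cited in alphabetical order (multiplying prefixes like di-/tri- are ignored for ordering).
Putting it together: 9-bromo-10-chloroundecanoic acid.

9-bromo-10-chloroundecanoic acid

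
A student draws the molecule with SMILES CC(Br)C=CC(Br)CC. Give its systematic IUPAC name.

2,5-dibromohept-3-ene

The longest chain bearing the multiple bond is 7 carbons long (heptane).
A C=C double bond in the chain gives the infix -ene-.
Number the chain so that numbering from this end puts the double bond at C-3 rather than C-4.
With this numbering: the double bond between C-3 and C-4; bromo groups at C-2 and C-5.
The name is 2,5-dibromohept-3-ene.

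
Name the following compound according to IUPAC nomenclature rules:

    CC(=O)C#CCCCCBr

8-bromooct-3-yn-2-one

The longest chain bearing the carbonyl and the multiple bond is 8 carbons long (octane).
The highest-priority functional group is a ketone (C=O on an internal carbon), so the name ends in -one.
A C≡C triple bond in the chain gives the infix -yne-.
The numbering direction is chosen so that numbering from this end puts the carbonyl group at C-2 rather than C-7.
That gives the carbonyl at C-2; the triple bond between C-3 and C-4; a bromo group at C-8.
Assembling the pieces gives 8-bromooct-3-yn-2-one.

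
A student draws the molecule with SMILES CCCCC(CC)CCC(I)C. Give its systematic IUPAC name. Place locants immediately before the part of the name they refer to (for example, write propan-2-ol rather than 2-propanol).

5-ethyl-2-iodononane

The longest continuous carbon chain has 9 atoms, so the parent hydride is nonane.
Choose the numbering such that the substituent locant set {2,5} is lower than {5,8} at the first point of difference.
With this numbering: an ethyl group at C-5; an iodo group at C-2.
Prefixes are listed alphabetically: ethyl, iodo.
Putting it together: 5-ethyl-2-iodononane.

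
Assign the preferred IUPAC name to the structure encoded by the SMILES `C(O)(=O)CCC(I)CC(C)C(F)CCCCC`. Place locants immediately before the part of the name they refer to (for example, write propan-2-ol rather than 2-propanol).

7-fluoro-4-iodo-6-methyldodecanoic acid

The longest carbon chain that includes the –COOH group has 12 carbons, so the parent hydride is dodecane.
The principal characteristic group is a carboxylic acid (terminal –COOH), named with the suffix -oic acid.
Number the chain so that the carboxylic acid carbon is C-1 by definition.
With this numbering: a fluoro group at C-7; an iodo group at C-4; a methyl group at C-6.
Prefixes are listed alphabetically: fluoro, iodo, methyl.
Putting it together: 7-fluoro-4-iodo-6-methyldodecanoic acid.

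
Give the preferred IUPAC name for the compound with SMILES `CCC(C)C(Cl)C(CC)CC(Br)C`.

The longest carbon chain is 8 atoms: the parent is octane.
Number the chain so that the substituent locant set {2,4,5,6} is lower than {3,4,5,7} at the first point of difference.
With this numbering: a bromo group at C-2; a chloro group at C-5; an ethyl group at C-4; a methyl group at C-6.
Substituent prefixes are cited in alphabetical order (multiplying prefixes like di-/tri- are ignored for ordering).
Putting it together: 2-bromo-5-chloro-4-ethyl-6-methyloctane.

2-bromo-5-chloro-4-ethyl-6-methyloctane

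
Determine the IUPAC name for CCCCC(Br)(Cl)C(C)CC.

The longest carbon chain is 8 atoms: the parent is octane.
Choose the numbering such that the substituent locant set {3,4,4} is lower than {5,5,6} at the first point of difference.
That gives a bromo group at C-4; a chloro group at C-4; a methyl group at C-3.
Prefixes are listed alphabetically: bromo, chloro, methyl.
The name is 4-bromo-4-chloro-3-methyloctane.

4-bromo-4-chloro-3-methyloctane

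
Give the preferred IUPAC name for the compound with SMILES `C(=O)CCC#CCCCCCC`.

Counting along the main chain through the –CHO group and the multiple bond gives 11 carbons: the parent is undecane.
An aldehyde (terminal –CHO) is the principal characteristic group, giving the suffix -al.
There is one C≡C triple bond, indicated by the ending -yne.
Number the chain so that the aldehyde carbon is C-1 by definition.
With this numbering: the triple bond between C-4 and C-5.
Putting it together: undec-4-ynal.

undec-4-ynal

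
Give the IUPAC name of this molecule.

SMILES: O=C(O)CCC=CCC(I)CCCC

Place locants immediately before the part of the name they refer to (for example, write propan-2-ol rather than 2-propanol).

7-iodoundec-4-enoic acid

The longest chain bearing the –COOH group and the multiple bond is 11 carbons long (undecane).
The principal characteristic group is a carboxylic acid (terminal –COOH), named with the suffix -oic acid.
A C=C double bond in the chain gives the infix -ene-.
The numbering direction is chosen so that the carboxylic acid carbon is C-1 by definition.
With this numbering: the double bond between C-4 and C-5; an iodo group at C-7.
Putting it together: 7-iodoundec-4-enoic acid.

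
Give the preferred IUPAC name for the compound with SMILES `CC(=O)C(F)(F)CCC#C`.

The longest chain bearing the carbonyl and the multiple bond is 7 carbons long (heptane).
The principal characteristic group is a ketone (C=O on an internal carbon), named with the suffix -one.
There is one C≡C triple bond, indicated by the ending -yne.
The numbering direction is chosen so that numbering from this end puts the carbonyl group at C-2 rather than C-6.
That gives the carbonyl at C-2; the triple bond between C-6 and C-7; two fluoro groups at C-3.
Assembling the pieces gives 3,3-difluorohept-6-yn-2-one.

3,3-difluorohept-6-yn-2-one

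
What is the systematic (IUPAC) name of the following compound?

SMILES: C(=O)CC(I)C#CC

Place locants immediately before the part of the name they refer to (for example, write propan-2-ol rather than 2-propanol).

Counting along the main chain through the –CHO group and the multiple bond gives 6 carbons: the parent is hexane.
An aldehyde (terminal –CHO) is the principal characteristic group, giving the suffix -al.
There is one C≡C triple bond, indicated by the ending -yne.
Number the chain so that the aldehyde carbon is C-1 by definition.
With this numbering: the triple bond between C-4 and C-5; an iodo group at C-3.
The name is 3-iodohex-4-ynal.

3-iodohex-4-ynal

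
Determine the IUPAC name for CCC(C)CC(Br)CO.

2-bromo-4-methylhexan-1-ol

The longest carbon chain that includes the –OH group has 6 carbons, so the parent hydride is hexane.
The highest-priority functional group is an alcohol (–OH), so the name ends in -ol.
Choose the numbering such that numbering from this end puts the hydroxyl group at C-1 rather than C-6.
That gives the hydroxyl at C-1; a bromo group at C-2; a methyl group at C-4.
Substituent prefixes are cited in alphabetical order (multiplying prefixes like di-/tri- are ignored for ordering).
Putting it together: 2-bromo-4-methylhexan-1-ol.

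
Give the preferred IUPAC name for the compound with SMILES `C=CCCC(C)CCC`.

5-methyloct-1-ene

The longest chain bearing the multiple bond is 8 carbons long (octane).
The chain contains a C=C double bond, so the unsaturation ending is -ene.
The numbering direction is chosen so that numbering from this end puts the double bond at C-1 rather than C-7.
This places the double bond between C-1 and C-2; a methyl group at C-5.
The name is 5-methyloct-1-ene.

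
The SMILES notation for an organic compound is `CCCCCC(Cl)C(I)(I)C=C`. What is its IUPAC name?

Counting along the main chain through the multiple bond gives 9 carbons: the parent is nonane.
The chain contains a C=C double bond, so the unsaturation ending is -ene.
Number the chain so that numbering from this end puts the double bond at C-1 rather than C-8.
That gives the double bond between C-1 and C-2; a chloro group at C-4; two iodo groups at C-3.
Prefixes are listed alphabetically: chloro, iodo.
The name is 4-chloro-3,3-diiodonon-1-ene.

4-chloro-3,3-diiodonon-1-ene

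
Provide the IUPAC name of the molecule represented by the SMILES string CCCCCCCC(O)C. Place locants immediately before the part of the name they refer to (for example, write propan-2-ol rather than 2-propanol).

The longest carbon chain that includes the –OH group has 9 carbons, so the parent hydride is nonane.
The principal characteristic group is an alcohol (–OH), named with the suffix -ol.
Choose the numbering such that numbering from this end puts the hydroxyl group at C-2 rather than C-8.
This places the hydroxyl at C-2.
The name is nonan-2-ol.

nonan-2-ol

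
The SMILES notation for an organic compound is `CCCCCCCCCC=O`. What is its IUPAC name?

The longest carbon chain that includes the –CHO group has 10 carbons, so the parent hydride is decane.
An aldehyde (terminal –CHO) is the principal characteristic group, giving the suffix -al.
Choose the numbering such that the aldehyde carbon is C-1 by definition.
Assembling the pieces gives decanal.

decanal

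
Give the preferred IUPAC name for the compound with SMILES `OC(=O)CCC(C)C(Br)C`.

5-bromo-4-methylhexanoic acid

The longest chain bearing the –COOH group is 6 carbons long (hexane).
A carboxylic acid (terminal –COOH) is the principal characteristic group, giving the suffix -oic acid.
The numbering direction is chosen so that the carboxylic acid carbon is C-1 by definition.
This places a bromo group at C-5; a methyl group at C-4.
The substituents are ordered alphabetically, ignoring any di-/tri- multipliers.
Putting it together: 5-bromo-4-methylhexanoic acid.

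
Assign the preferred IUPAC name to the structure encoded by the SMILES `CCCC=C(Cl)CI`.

The longest chain bearing the multiple bond is 6 carbons long (hexane).
There is one C=C double bond, indicated by the ending -ene.
The numbering direction is chosen so that numbering from this end puts the double bond at C-2 rather than C-4.
That gives the double bond between C-2 and C-3; a chloro group at C-2; an iodo group at C-1.
Prefixes are listed alphabetically: chloro, iodo.
Assembling the pieces gives 2-chloro-1-iodohex-2-ene.

2-chloro-1-iodohex-2-ene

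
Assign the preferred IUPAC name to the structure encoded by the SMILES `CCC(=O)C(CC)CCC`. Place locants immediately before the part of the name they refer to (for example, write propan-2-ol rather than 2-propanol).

The longest chain bearing the carbonyl is 7 carbons long (heptane).
A ketone (C=O on an internal carbon) is the principal characteristic group, giving the suffix -one.
The numbering direction is chosen so that numbering from this end puts the carbonyl group at C-3 rather than C-5.
That gives the carbonyl at C-3; an ethyl group at C-4.
Assembling the pieces gives 4-ethylheptan-3-one.

4-ethylheptan-3-one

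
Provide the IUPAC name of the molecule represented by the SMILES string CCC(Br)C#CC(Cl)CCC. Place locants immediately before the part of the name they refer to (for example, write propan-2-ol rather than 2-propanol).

Counting along the main chain through the multiple bond gives 9 carbons: the parent is nonane.
A C≡C triple bond in the chain gives the infix -yne-.
The numbering direction is chosen so that numbering from this end puts the triple bond at C-4 rather than C-5.
This places the triple bond between C-4 and C-5; a bromo group at C-3; a chloro group at C-6.
Prefixes are listed alphabetically: bromo, chloro.
Putting it together: 3-bromo-6-chloronon-4-yne.

3-bromo-6-chloronon-4-yne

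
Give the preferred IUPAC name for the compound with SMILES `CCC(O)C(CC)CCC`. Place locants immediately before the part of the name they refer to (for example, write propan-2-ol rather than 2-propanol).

Counting along the main chain through the –OH group gives 7 carbons: the parent is heptane.
The highest-priority functional group is an alcohol (–OH), so the name ends in -ol.
Number the chain so that numbering from this end puts the hydroxyl group at C-3 rather than C-5.
This places the hydroxyl at C-3; an ethyl group at C-4.
Assembling the pieces gives 4-ethylheptan-3-ol.

4-ethylheptan-3-ol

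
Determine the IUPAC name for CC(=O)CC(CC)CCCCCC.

Counting along the main chain through the carbonyl gives 10 carbons: the parent is decane.
A ketone (C=O on an internal carbon) is the principal characteristic group, giving the suffix -one.
The numbering direction is chosen so that numbering from this end puts the carbonyl group at C-2 rather than C-9.
With this numbering: the carbonyl at C-2; an ethyl group at C-4.
The name is 4-ethyldecan-2-one.

4-ethyldecan-2-one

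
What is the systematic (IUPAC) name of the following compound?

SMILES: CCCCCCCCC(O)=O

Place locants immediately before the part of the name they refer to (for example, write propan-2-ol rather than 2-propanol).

nonanoic acid

Counting along the main chain through the –COOH group gives 9 carbons: the parent is nonane.
The highest-priority functional group is a carboxylic acid (terminal –COOH), so the name ends in -oic acid.
The numbering direction is chosen so that the carboxylic acid carbon is C-1 by definition.
Assembling the pieces gives nonanoic acid.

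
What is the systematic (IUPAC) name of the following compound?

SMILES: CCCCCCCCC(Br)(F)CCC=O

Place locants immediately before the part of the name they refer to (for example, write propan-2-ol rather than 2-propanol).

The longest chain bearing the –CHO group is 12 carbons long (dodecane).
An aldehyde (terminal –CHO) is the principal characteristic group, giving the suffix -al.
Choose the numbering such that the aldehyde carbon is C-1 by definition.
With this numbering: a bromo group at C-4; a fluoro group at C-4.
The substituents are ordered alphabetically, ignoring any di-/tri- multipliers.
The name is 4-bromo-4-fluorododecanal.

4-bromo-4-fluorododecanal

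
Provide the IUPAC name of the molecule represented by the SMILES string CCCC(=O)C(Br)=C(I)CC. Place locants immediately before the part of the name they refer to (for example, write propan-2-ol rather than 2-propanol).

5-bromo-6-iodooct-5-en-4-one

The longest chain bearing the carbonyl and the multiple bond is 8 carbons long (octane).
The highest-priority functional group is a ketone (C=O on an internal carbon), so the name ends in -one.
A C=C double bond in the chain gives the infix -ene-.
The numbering direction is chosen so that numbering from this end puts the carbonyl group at C-4 rather than C-5.
That gives the carbonyl at C-4; the double bond between C-5 and C-6; a bromo group at C-5; an iodo group at C-6.
Substituent prefixes are cited in alphabetical order (multiplying prefixes like di-/tri- are ignored for ordering).
Assembling the pieces gives 5-bromo-6-iodooct-5-en-4-one.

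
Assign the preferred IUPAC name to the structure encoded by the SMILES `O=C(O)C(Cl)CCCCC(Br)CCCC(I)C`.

7-bromo-2-chloro-11-iodododecanoic acid

The longest carbon chain that includes the –COOH group has 12 carbons, so the parent hydride is dodecane.
A carboxylic acid (terminal –COOH) is the principal characteristic group, giving the suffix -oic acid.
Choose the numbering such that the carboxylic acid carbon is C-1 by definition.
That gives a bromo group at C-7; a chloro group at C-2; an iodo group at C-11.
Substituent prefixes are cited in alphabetical order (multiplying prefixes like di-/tri- are ignored for ordering).
The name is 7-bromo-2-chloro-11-iodododecanoic acid.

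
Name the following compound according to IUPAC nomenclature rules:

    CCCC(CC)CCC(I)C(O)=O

The longest carbon chain that includes the –COOH group has 8 carbons, so the parent hydride is octane.
A carboxylic acid (terminal –COOH) is the principal characteristic group, giving the suffix -oic acid.
The numbering direction is chosen so that the carboxylic acid carbon is C-1 by definition.
This places an ethyl group at C-5; an iodo group at C-2.
The substituents are ordered alphabetically, ignoring any di-/tri- multipliers.
The name is 5-ethyl-2-iodooctanoic acid.

5-ethyl-2-iodooctanoic acid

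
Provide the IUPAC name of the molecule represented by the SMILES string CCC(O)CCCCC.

Counting along the main chain through the –OH group gives 8 carbons: the parent is octane.
An alcohol (–OH) is the principal characteristic group, giving the suffix -ol.
The numbering direction is chosen so that numbering from this end puts the hydroxyl group at C-3 rather than C-6.
With this numbering: the hydroxyl at C-3.
Assembling the pieces gives octan-3-ol.

octan-3-ol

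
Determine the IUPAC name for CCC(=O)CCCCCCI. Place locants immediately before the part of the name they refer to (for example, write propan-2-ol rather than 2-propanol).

9-iodononan-3-one

Counting along the main chain through the carbonyl gives 9 carbons: the parent is nonane.
The principal characteristic group is a ketone (C=O on an internal carbon), named with the suffix -one.
Choose the numbering such that numbering from this end puts the carbonyl group at C-3 rather than C-7.
This places the carbonyl at C-3; an iodo group at C-9.
The name is 9-iodononan-3-one.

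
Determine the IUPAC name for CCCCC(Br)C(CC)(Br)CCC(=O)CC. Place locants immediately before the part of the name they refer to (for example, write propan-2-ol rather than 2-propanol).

Counting along the main chain through the carbonyl gives 11 carbons: the parent is undecane.
The highest-priority functional group is a ketone (C=O on an internal carbon), so the name ends in -one.
Number the chain so that numbering from this end puts the carbonyl group at C-3 rather than C-9.
That gives the carbonyl at C-3; bromo groups at C-6 and C-7; an ethyl group at C-6.
Prefixes are listed alphabetically: bromo, ethyl.
The name is 6,7-dibromo-6-ethylundecan-3-one.

6,7-dibromo-6-ethylundecan-3-one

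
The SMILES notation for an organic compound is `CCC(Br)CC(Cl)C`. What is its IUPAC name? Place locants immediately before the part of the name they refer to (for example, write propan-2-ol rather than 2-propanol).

The parent chain contains 6 carbons (hexane).
Number the chain so that the substituent locant set {2,4} is lower than {3,5} at the first point of difference.
That gives a bromo group at C-4; a chloro group at C-2.
Prefixes are listed alphabetically: bromo, chloro.
The name is 4-bromo-2-chlorohexane.

4-bromo-2-chlorohexane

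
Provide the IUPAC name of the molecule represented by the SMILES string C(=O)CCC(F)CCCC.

The longest chain bearing the –CHO group is 8 carbons long (octane).
The highest-priority functional group is an aldehyde (terminal –CHO), so the name ends in -al.
Number the chain so that the aldehyde carbon is C-1 by definition.
That gives a fluoro group at C-4.
Putting it together: 4-fluorooctanal.

4-fluorooctanal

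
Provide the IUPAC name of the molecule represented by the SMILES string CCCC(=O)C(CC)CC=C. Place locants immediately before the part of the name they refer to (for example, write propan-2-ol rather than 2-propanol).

The longest chain bearing the carbonyl and the multiple bond is 8 carbons long (octane).
The highest-priority functional group is a ketone (C=O on an internal carbon), so the name ends in -one.
A C=C double bond in the chain gives the infix -ene-.
Number the chain so that numbering from this end puts the carbonyl group at C-4 rather than C-5.
This places the carbonyl at C-4; the double bond between C-7 and C-8; an ethyl group at C-5.
Putting it together: 5-ethyloct-7-en-4-one.

5-ethyloct-7-en-4-one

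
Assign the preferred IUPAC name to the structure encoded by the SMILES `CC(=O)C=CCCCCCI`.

9-iodonon-3-en-2-one

The longest carbon chain that includes the carbonyl and the multiple bond has 9 carbons, so the parent hydride is nonane.
The principal characteristic group is a ketone (C=O on an internal carbon), named with the suffix -one.
There is one C=C double bond, indicated by the ending -ene.
The numbering direction is chosen so that numbering from this end puts the carbonyl group at C-2 rather than C-8.
With this numbering: the carbonyl at C-2; the double bond between C-3 and C-4; an iodo group at C-9.
Putting it together: 9-iodonon-3-en-2-one.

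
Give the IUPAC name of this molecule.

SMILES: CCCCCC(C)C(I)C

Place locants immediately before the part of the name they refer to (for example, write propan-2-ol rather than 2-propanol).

2-iodo-3-methyloctane

The longest carbon chain is 8 atoms: the parent is octane.
Choose the numbering such that the substituent locant set {2,3} is lower than {6,7} at the first point of difference.
This places an iodo group at C-2; a methyl group at C-3.
Prefixes are listed alphabetically: iodo, methyl.
Putting it together: 2-iodo-3-methyloctane.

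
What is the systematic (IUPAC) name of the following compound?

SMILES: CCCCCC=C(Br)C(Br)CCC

The longest chain bearing the multiple bond is 11 carbons long (undecane).
There is one C=C double bond, indicated by the ending -ene.
The numbering direction is chosen so that numbering from this end puts the double bond at C-5 rather than C-6.
This places the double bond between C-5 and C-6; bromo groups at C-4 and C-5.
The name is 4,5-dibromoundec-5-ene.

4,5-dibromoundec-5-ene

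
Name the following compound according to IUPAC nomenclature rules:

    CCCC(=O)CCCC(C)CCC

The longest carbon chain that includes the carbonyl has 11 carbons, so the parent hydride is undecane.
The highest-priority functional group is a ketone (C=O on an internal carbon), so the name ends in -one.
Choose the numbering such that numbering from this end puts the carbonyl group at C-4 rather than C-8.
This places the carbonyl at C-4; a methyl group at C-8.
The name is 8-methylundecan-4-one.

8-methylundecan-4-one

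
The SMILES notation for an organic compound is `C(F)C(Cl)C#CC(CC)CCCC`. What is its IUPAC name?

The longest chain bearing the multiple bond is 9 carbons long (nonane).
The chain contains a C≡C triple bond, so the unsaturation ending is -yne.
Number the chain so that numbering from this end puts the triple bond at C-3 rather than C-6.
This places the triple bond between C-3 and C-4; a chloro group at C-2; an ethyl group at C-5; a fluoro group at C-1.
Substituent prefixes are cited in alphabetical order (multiplying prefixes like di-/tri- are ignored for ordering).
Assembling the pieces gives 2-chloro-5-ethyl-1-fluoronon-3-yne.

2-chloro-5-ethyl-1-fluoronon-3-yne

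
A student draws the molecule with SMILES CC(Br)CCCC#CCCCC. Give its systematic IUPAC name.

10-bromoundec-5-yne

The longest chain bearing the multiple bond is 11 carbons long (undecane).
The chain contains a C≡C triple bond, so the unsaturation ending is -yne.
Choose the numbering such that numbering from this end puts the triple bond at C-5 rather than C-6.
With this numbering: the triple bond between C-5 and C-6; a bromo group at C-10.
The name is 10-bromoundec-5-yne.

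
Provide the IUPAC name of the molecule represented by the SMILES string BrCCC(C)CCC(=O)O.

Counting along the main chain through the –COOH group gives 6 carbons: the parent is hexane.
The highest-priority functional group is a carboxylic acid (terminal –COOH), so the name ends in -oic acid.
The numbering direction is chosen so that the carboxylic acid carbon is C-1 by definition.
That gives a bromo group at C-6; a methyl group at C-4.
Substituent prefixes are cited in alphabetical order (multiplying prefixes like di-/tri- are ignored for ordering).
Assembling the pieces gives 6-bromo-4-methylhexanoic acid.

6-bromo-4-methylhexanoic acid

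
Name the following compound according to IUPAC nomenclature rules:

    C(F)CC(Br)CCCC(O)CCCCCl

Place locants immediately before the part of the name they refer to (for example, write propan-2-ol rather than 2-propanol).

9-bromo-1-chloro-11-fluoroundecan-5-ol

The longest carbon chain that includes the –OH group has 11 carbons, so the parent hydride is undecane.
An alcohol (–OH) is the principal characteristic group, giving the suffix -ol.
The numbering direction is chosen so that numbering from this end puts the hydroxyl group at C-5 rather than C-7.
With this numbering: the hydroxyl at C-5; a bromo group at C-9; a chloro group at C-1; a fluoro group at C-11.
Substituent prefixes are cited in alphabetical order (multiplying prefixes like di-/tri- are ignored for ordering).
The name is 9-bromo-1-chloro-11-fluoroundecan-5-ol.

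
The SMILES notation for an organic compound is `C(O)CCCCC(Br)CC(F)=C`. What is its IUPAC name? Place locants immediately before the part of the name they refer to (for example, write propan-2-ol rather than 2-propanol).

6-bromo-8-fluoronon-8-en-1-ol

The longest chain bearing the –OH group and the multiple bond is 9 carbons long (nonane).
The highest-priority functional group is an alcohol (–OH), so the name ends in -ol.
A C=C double bond in the chain gives the infix -ene-.
Number the chain so that numbering from this end puts the hydroxyl group at C-1 rather than C-9.
With this numbering: the hydroxyl at C-1; the double bond between C-8 and C-9; a bromo group at C-6; a fluoro group at C-8.
The substituents are ordered alphabetically, ignoring any di-/tri- multipliers.
The name is 6-bromo-8-fluoronon-8-en-1-ol.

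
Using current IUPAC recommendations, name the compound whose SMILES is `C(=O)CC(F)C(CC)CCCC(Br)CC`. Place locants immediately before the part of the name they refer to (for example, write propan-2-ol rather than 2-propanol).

The longest carbon chain that includes the –CHO group has 10 carbons, so the parent hydride is decane.
The principal characteristic group is an aldehyde (terminal –CHO), named with the suffix -al.
Number the chain so that the aldehyde carbon is C-1 by definition.
This places a bromo group at C-8; an ethyl group at C-4; a fluoro group at C-3.
The substituents are ordered alphabetically, ignoring any di-/tri- multipliers.
The name is 8-bromo-4-ethyl-3-fluorodecanal.

8-bromo-4-ethyl-3-fluorodecanal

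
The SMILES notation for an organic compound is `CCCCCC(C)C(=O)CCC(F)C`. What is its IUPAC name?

2-fluoro-6-methylundecan-5-one

The longest carbon chain that includes the carbonyl has 11 carbons, so the parent hydride is undecane.
The principal characteristic group is a ketone (C=O on an internal carbon), named with the suffix -one.
The numbering direction is chosen so that numbering from this end puts the carbonyl group at C-5 rather than C-7.
With this numbering: the carbonyl at C-5; a fluoro group at C-2; a methyl group at C-6.
Substituent prefixes are cited in alphabetical order (multiplying prefixes like di-/tri- are ignored for ordering).
The name is 2-fluoro-6-methylundecan-5-one.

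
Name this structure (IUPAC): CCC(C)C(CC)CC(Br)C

2-bromo-4-ethyl-5-methylheptane

The parent chain contains 7 carbons (heptane).
The numbering direction is chosen so that the substituent locant set {2,4,5} is lower than {3,4,6} at the first point of difference.
That gives a bromo group at C-2; an ethyl group at C-4; a methyl group at C-5.
Prefixes are listed alphabetically: bromo, ethyl, methyl.
Assembling the pieces gives 2-bromo-4-ethyl-5-methylheptane.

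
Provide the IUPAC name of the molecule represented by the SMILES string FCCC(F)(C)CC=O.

The longest chain bearing the –CHO group is 5 carbons long (pentane).
The highest-priority functional group is an aldehyde (terminal –CHO), so the name ends in -al.
Number the chain so that the aldehyde carbon is C-1 by definition.
With this numbering: fluoro groups at C-3 and C-5; a methyl group at C-3.
The substituents are ordered alphabetically, ignoring any di-/tri- multipliers.
Putting it together: 3,5-difluoro-3-methylpentanal.

3,5-difluoro-3-methylpentanal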